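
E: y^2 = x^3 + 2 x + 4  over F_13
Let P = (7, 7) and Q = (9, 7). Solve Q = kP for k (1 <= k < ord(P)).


Enumerate multiples of P until we hit Q = (9, 7):
  1P = (7, 7)
  2P = (9, 7)
Match found at i = 2.

k = 2


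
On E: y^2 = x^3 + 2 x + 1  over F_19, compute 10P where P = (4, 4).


k = 10 = 1010_2 (binary, LSB first: 0101)
Double-and-add from P = (4, 4):
  bit 0 = 0: acc unchanged = O
  bit 1 = 1: acc = O + (18, 13) = (18, 13)
  bit 2 = 0: acc unchanged = (18, 13)
  bit 3 = 1: acc = (18, 13) + (11, 9) = (7, 15)

10P = (7, 15)


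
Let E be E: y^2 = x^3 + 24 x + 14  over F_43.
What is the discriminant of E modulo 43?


4 a^3 + 27 b^2 = 4*24^3 + 27*14^2 = 55296 + 5292 = 60588
Delta = -16 * (60588) = -969408
Delta mod 43 = 27

Delta = 27 (mod 43)


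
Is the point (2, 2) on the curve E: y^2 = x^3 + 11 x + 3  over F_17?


Check whether y^2 = x^3 + 11 x + 3 (mod 17) for (x, y) = (2, 2).
LHS: y^2 = 2^2 mod 17 = 4
RHS: x^3 + 11 x + 3 = 2^3 + 11*2 + 3 mod 17 = 16
LHS != RHS

No, not on the curve


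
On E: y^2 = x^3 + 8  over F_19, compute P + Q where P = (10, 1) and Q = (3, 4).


P != Q, so use the chord formula.
s = (y2 - y1) / (x2 - x1) = (3) / (12) mod 19 = 5
x3 = s^2 - x1 - x2 mod 19 = 5^2 - 10 - 3 = 12
y3 = s (x1 - x3) - y1 mod 19 = 5 * (10 - 12) - 1 = 8

P + Q = (12, 8)


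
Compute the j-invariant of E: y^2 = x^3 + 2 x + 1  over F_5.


Delta = -16(4 a^3 + 27 b^2) mod 5 = 1
-1728 * (4 a)^3 = -1728 * (4*2)^3 mod 5 = 4
j = 4 * 1^(-1) mod 5 = 4

j = 4 (mod 5)


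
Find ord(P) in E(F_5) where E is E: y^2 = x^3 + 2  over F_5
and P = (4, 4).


Compute successive multiples of P until we hit O:
  1P = (4, 4)
  2P = (3, 2)
  3P = (2, 0)
  4P = (3, 3)
  5P = (4, 1)
  6P = O

ord(P) = 6


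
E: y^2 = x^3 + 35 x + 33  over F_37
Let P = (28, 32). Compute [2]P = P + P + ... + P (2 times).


k = 2 = 10_2 (binary, LSB first: 01)
Double-and-add from P = (28, 32):
  bit 0 = 0: acc unchanged = O
  bit 1 = 1: acc = O + (2, 0) = (2, 0)

2P = (2, 0)


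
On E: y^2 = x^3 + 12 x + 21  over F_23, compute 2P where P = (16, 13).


Doubling: s = (3 x1^2 + a) / (2 y1)
s = (3*16^2 + 12) / (2*13) mod 23 = 7
x3 = s^2 - 2 x1 mod 23 = 7^2 - 2*16 = 17
y3 = s (x1 - x3) - y1 mod 23 = 7 * (16 - 17) - 13 = 3

2P = (17, 3)


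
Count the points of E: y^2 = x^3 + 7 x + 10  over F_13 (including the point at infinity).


For each x in F_13, count y with y^2 = x^3 + 7 x + 10 mod 13:
  x = 0: RHS = 10, y in [6, 7]  -> 2 point(s)
  x = 5: RHS = 1, y in [1, 12]  -> 2 point(s)
  x = 7: RHS = 12, y in [5, 8]  -> 2 point(s)
  x = 9: RHS = 9, y in [3, 10]  -> 2 point(s)
  x = 10: RHS = 1, y in [1, 12]  -> 2 point(s)
  x = 11: RHS = 1, y in [1, 12]  -> 2 point(s)
Affine points: 12. Add the point at infinity: total = 13.

#E(F_13) = 13


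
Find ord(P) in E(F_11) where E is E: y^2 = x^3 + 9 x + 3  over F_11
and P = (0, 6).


Compute successive multiples of P until we hit O:
  1P = (0, 6)
  2P = (4, 2)
  3P = (8, 2)
  4P = (6, 8)
  5P = (10, 9)
  6P = (10, 2)
  7P = (6, 3)
  8P = (8, 9)
  ... (continuing to 11P)
  11P = O

ord(P) = 11


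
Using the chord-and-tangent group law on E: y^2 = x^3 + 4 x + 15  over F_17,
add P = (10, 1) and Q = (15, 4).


P != Q, so use the chord formula.
s = (y2 - y1) / (x2 - x1) = (3) / (5) mod 17 = 4
x3 = s^2 - x1 - x2 mod 17 = 4^2 - 10 - 15 = 8
y3 = s (x1 - x3) - y1 mod 17 = 4 * (10 - 8) - 1 = 7

P + Q = (8, 7)


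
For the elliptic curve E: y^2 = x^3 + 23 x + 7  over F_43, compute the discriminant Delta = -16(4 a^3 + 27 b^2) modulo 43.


4 a^3 + 27 b^2 = 4*23^3 + 27*7^2 = 48668 + 1323 = 49991
Delta = -16 * (49991) = -799856
Delta mod 43 = 30

Delta = 30 (mod 43)


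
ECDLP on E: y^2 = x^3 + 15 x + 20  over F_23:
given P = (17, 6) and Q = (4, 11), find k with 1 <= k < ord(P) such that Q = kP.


Enumerate multiples of P until we hit Q = (4, 11):
  1P = (17, 6)
  2P = (15, 3)
  3P = (22, 21)
  4P = (16, 20)
  5P = (2, 14)
  6P = (5, 6)
  7P = (1, 17)
  8P = (7, 13)
  9P = (8, 13)
  10P = (4, 12)
  11P = (18, 21)
  12P = (6, 21)
  13P = (3, 0)
  14P = (6, 2)
  15P = (18, 2)
  16P = (4, 11)
Match found at i = 16.

k = 16


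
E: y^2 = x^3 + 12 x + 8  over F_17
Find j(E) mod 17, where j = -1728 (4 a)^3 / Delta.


Delta = -16(4 a^3 + 27 b^2) mod 17 = 4
-1728 * (4 a)^3 = -1728 * (4*12)^3 mod 17 = 8
j = 8 * 4^(-1) mod 17 = 2

j = 2 (mod 17)


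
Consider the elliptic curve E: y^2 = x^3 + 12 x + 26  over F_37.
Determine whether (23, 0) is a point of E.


Check whether y^2 = x^3 + 12 x + 26 (mod 37) for (x, y) = (23, 0).
LHS: y^2 = 0^2 mod 37 = 0
RHS: x^3 + 12 x + 26 = 23^3 + 12*23 + 26 mod 37 = 0
LHS = RHS

Yes, on the curve


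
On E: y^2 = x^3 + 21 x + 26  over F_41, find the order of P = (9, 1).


Compute successive multiples of P until we hit O:
  1P = (9, 1)
  2P = (22, 5)
  3P = (5, 16)
  4P = (18, 2)
  5P = (13, 35)
  6P = (40, 2)
  7P = (8, 3)
  8P = (28, 37)
  ... (continuing to 36P)
  36P = O

ord(P) = 36


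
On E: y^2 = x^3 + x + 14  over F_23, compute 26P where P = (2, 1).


k = 26 = 11010_2 (binary, LSB first: 01011)
Double-and-add from P = (2, 1):
  bit 0 = 0: acc unchanged = O
  bit 1 = 1: acc = O + (21, 2) = (21, 2)
  bit 2 = 0: acc unchanged = (21, 2)
  bit 3 = 1: acc = (21, 2) + (4, 6) = (1, 19)
  bit 4 = 1: acc = (1, 19) + (5, 11) = (21, 21)

26P = (21, 21)


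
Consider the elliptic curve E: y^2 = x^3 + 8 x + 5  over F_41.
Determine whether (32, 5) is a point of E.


Check whether y^2 = x^3 + 8 x + 5 (mod 41) for (x, y) = (32, 5).
LHS: y^2 = 5^2 mod 41 = 25
RHS: x^3 + 8 x + 5 = 32^3 + 8*32 + 5 mod 41 = 24
LHS != RHS

No, not on the curve


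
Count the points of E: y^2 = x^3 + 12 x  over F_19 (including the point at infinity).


For each x in F_19, count y with y^2 = x^3 + 12 x + 0 mod 19:
  x = 0: RHS = 0, y in [0]  -> 1 point(s)
  x = 3: RHS = 6, y in [5, 14]  -> 2 point(s)
  x = 4: RHS = 17, y in [6, 13]  -> 2 point(s)
  x = 7: RHS = 9, y in [3, 16]  -> 2 point(s)
  x = 8: RHS = 0, y in [0]  -> 1 point(s)
  x = 9: RHS = 1, y in [1, 18]  -> 2 point(s)
  x = 11: RHS = 0, y in [0]  -> 1 point(s)
  x = 13: RHS = 16, y in [4, 15]  -> 2 point(s)
  x = 14: RHS = 5, y in [9, 10]  -> 2 point(s)
  x = 17: RHS = 6, y in [5, 14]  -> 2 point(s)
  x = 18: RHS = 6, y in [5, 14]  -> 2 point(s)
Affine points: 19. Add the point at infinity: total = 20.

#E(F_19) = 20


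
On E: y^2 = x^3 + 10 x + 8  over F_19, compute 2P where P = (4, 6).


Doubling: s = (3 x1^2 + a) / (2 y1)
s = (3*4^2 + 10) / (2*6) mod 19 = 8
x3 = s^2 - 2 x1 mod 19 = 8^2 - 2*4 = 18
y3 = s (x1 - x3) - y1 mod 19 = 8 * (4 - 18) - 6 = 15

2P = (18, 15)


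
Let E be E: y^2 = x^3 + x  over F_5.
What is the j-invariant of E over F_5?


Delta = -16(4 a^3 + 27 b^2) mod 5 = 1
-1728 * (4 a)^3 = -1728 * (4*1)^3 mod 5 = 3
j = 3 * 1^(-1) mod 5 = 3

j = 3 (mod 5)


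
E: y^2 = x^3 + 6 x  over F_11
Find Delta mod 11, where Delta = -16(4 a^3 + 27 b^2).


4 a^3 + 27 b^2 = 4*6^3 + 27*0^2 = 864 + 0 = 864
Delta = -16 * (864) = -13824
Delta mod 11 = 3

Delta = 3 (mod 11)


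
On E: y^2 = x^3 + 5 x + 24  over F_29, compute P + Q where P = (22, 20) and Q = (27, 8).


P != Q, so use the chord formula.
s = (y2 - y1) / (x2 - x1) = (17) / (5) mod 29 = 15
x3 = s^2 - x1 - x2 mod 29 = 15^2 - 22 - 27 = 2
y3 = s (x1 - x3) - y1 mod 29 = 15 * (22 - 2) - 20 = 19

P + Q = (2, 19)


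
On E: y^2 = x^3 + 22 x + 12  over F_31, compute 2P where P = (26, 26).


Doubling: s = (3 x1^2 + a) / (2 y1)
s = (3*26^2 + 22) / (2*26) mod 31 = 12
x3 = s^2 - 2 x1 mod 31 = 12^2 - 2*26 = 30
y3 = s (x1 - x3) - y1 mod 31 = 12 * (26 - 30) - 26 = 19

2P = (30, 19)


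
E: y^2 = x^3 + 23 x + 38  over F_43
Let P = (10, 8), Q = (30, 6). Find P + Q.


P != Q, so use the chord formula.
s = (y2 - y1) / (x2 - x1) = (41) / (20) mod 43 = 30
x3 = s^2 - x1 - x2 mod 43 = 30^2 - 10 - 30 = 0
y3 = s (x1 - x3) - y1 mod 43 = 30 * (10 - 0) - 8 = 34

P + Q = (0, 34)


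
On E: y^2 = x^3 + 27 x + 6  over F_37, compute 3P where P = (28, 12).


k = 3 = 11_2 (binary, LSB first: 11)
Double-and-add from P = (28, 12):
  bit 0 = 1: acc = O + (28, 12) = (28, 12)
  bit 1 = 1: acc = (28, 12) + (22, 0) = (28, 25)

3P = (28, 25)


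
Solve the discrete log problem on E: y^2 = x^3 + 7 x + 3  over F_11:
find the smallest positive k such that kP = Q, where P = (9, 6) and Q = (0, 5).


Enumerate multiples of P until we hit Q = (0, 5):
  1P = (9, 6)
  2P = (2, 6)
  3P = (0, 5)
Match found at i = 3.

k = 3


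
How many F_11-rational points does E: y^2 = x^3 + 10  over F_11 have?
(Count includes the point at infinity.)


For each x in F_11, count y with y^2 = x^3 + 0 x + 10 mod 11:
  x = 1: RHS = 0, y in [0]  -> 1 point(s)
  x = 3: RHS = 4, y in [2, 9]  -> 2 point(s)
  x = 5: RHS = 3, y in [5, 6]  -> 2 point(s)
  x = 7: RHS = 1, y in [1, 10]  -> 2 point(s)
  x = 8: RHS = 5, y in [4, 7]  -> 2 point(s)
  x = 10: RHS = 9, y in [3, 8]  -> 2 point(s)
Affine points: 11. Add the point at infinity: total = 12.

#E(F_11) = 12


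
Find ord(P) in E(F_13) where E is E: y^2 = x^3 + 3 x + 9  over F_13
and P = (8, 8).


Compute successive multiples of P until we hit O:
  1P = (8, 8)
  2P = (10, 5)
  3P = (7, 10)
  4P = (2, 6)
  5P = (6, 10)
  6P = (0, 10)
  7P = (1, 0)
  8P = (0, 3)
  ... (continuing to 14P)
  14P = O

ord(P) = 14


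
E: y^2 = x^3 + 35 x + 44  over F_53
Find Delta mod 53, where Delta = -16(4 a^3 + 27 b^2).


4 a^3 + 27 b^2 = 4*35^3 + 27*44^2 = 171500 + 52272 = 223772
Delta = -16 * (223772) = -3580352
Delta mod 53 = 10

Delta = 10 (mod 53)


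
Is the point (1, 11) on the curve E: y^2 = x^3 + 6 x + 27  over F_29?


Check whether y^2 = x^3 + 6 x + 27 (mod 29) for (x, y) = (1, 11).
LHS: y^2 = 11^2 mod 29 = 5
RHS: x^3 + 6 x + 27 = 1^3 + 6*1 + 27 mod 29 = 5
LHS = RHS

Yes, on the curve


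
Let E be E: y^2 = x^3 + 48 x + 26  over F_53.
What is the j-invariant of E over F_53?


Delta = -16(4 a^3 + 27 b^2) mod 53 = 48
-1728 * (4 a)^3 = -1728 * (4*48)^3 mod 53 = 10
j = 10 * 48^(-1) mod 53 = 51

j = 51 (mod 53)


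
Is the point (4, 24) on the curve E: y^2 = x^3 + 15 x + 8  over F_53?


Check whether y^2 = x^3 + 15 x + 8 (mod 53) for (x, y) = (4, 24).
LHS: y^2 = 24^2 mod 53 = 46
RHS: x^3 + 15 x + 8 = 4^3 + 15*4 + 8 mod 53 = 26
LHS != RHS

No, not on the curve


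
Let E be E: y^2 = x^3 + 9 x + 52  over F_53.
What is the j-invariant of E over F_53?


Delta = -16(4 a^3 + 27 b^2) mod 53 = 29
-1728 * (4 a)^3 = -1728 * (4*9)^3 mod 53 = 18
j = 18 * 29^(-1) mod 53 = 39

j = 39 (mod 53)


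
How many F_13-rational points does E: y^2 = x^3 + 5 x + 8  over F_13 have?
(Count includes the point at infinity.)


For each x in F_13, count y with y^2 = x^3 + 5 x + 8 mod 13:
  x = 1: RHS = 1, y in [1, 12]  -> 2 point(s)
  x = 2: RHS = 0, y in [0]  -> 1 point(s)
  x = 4: RHS = 1, y in [1, 12]  -> 2 point(s)
  x = 7: RHS = 9, y in [3, 10]  -> 2 point(s)
  x = 8: RHS = 1, y in [1, 12]  -> 2 point(s)
  x = 11: RHS = 3, y in [4, 9]  -> 2 point(s)
Affine points: 11. Add the point at infinity: total = 12.

#E(F_13) = 12


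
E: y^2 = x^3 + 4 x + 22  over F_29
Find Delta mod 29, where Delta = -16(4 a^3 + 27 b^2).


4 a^3 + 27 b^2 = 4*4^3 + 27*22^2 = 256 + 13068 = 13324
Delta = -16 * (13324) = -213184
Delta mod 29 = 24

Delta = 24 (mod 29)


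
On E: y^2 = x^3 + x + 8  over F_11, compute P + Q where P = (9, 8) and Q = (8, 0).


P != Q, so use the chord formula.
s = (y2 - y1) / (x2 - x1) = (3) / (10) mod 11 = 8
x3 = s^2 - x1 - x2 mod 11 = 8^2 - 9 - 8 = 3
y3 = s (x1 - x3) - y1 mod 11 = 8 * (9 - 3) - 8 = 7

P + Q = (3, 7)


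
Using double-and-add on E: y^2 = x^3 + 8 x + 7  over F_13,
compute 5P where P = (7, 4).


k = 5 = 101_2 (binary, LSB first: 101)
Double-and-add from P = (7, 4):
  bit 0 = 1: acc = O + (7, 4) = (7, 4)
  bit 1 = 0: acc unchanged = (7, 4)
  bit 2 = 1: acc = (7, 4) + (5, 4) = (1, 9)

5P = (1, 9)


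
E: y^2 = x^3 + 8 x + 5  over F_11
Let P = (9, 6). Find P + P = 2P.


Doubling: s = (3 x1^2 + a) / (2 y1)
s = (3*9^2 + 8) / (2*6) mod 11 = 9
x3 = s^2 - 2 x1 mod 11 = 9^2 - 2*9 = 8
y3 = s (x1 - x3) - y1 mod 11 = 9 * (9 - 8) - 6 = 3

2P = (8, 3)


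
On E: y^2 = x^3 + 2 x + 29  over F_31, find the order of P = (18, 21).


Compute successive multiples of P until we hit O:
  1P = (18, 21)
  2P = (11, 7)
  3P = (6, 3)
  4P = (17, 27)
  5P = (1, 1)
  6P = (21, 1)
  7P = (2, 17)
  8P = (13, 19)
  ... (continuing to 38P)
  38P = O

ord(P) = 38


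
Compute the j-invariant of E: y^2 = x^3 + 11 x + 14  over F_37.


Delta = -16(4 a^3 + 27 b^2) mod 37 = 11
-1728 * (4 a)^3 = -1728 * (4*11)^3 mod 37 = 36
j = 36 * 11^(-1) mod 37 = 10

j = 10 (mod 37)


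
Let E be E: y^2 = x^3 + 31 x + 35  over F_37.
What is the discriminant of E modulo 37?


4 a^3 + 27 b^2 = 4*31^3 + 27*35^2 = 119164 + 33075 = 152239
Delta = -16 * (152239) = -2435824
Delta mod 37 = 34

Delta = 34 (mod 37)


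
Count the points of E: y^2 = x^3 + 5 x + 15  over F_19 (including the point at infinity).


For each x in F_19, count y with y^2 = x^3 + 5 x + 15 mod 19:
  x = 3: RHS = 0, y in [0]  -> 1 point(s)
  x = 4: RHS = 4, y in [2, 17]  -> 2 point(s)
  x = 8: RHS = 16, y in [4, 15]  -> 2 point(s)
  x = 10: RHS = 1, y in [1, 18]  -> 2 point(s)
  x = 12: RHS = 17, y in [6, 13]  -> 2 point(s)
  x = 13: RHS = 16, y in [4, 15]  -> 2 point(s)
  x = 14: RHS = 17, y in [6, 13]  -> 2 point(s)
  x = 15: RHS = 7, y in [8, 11]  -> 2 point(s)
  x = 16: RHS = 11, y in [7, 12]  -> 2 point(s)
  x = 17: RHS = 16, y in [4, 15]  -> 2 point(s)
  x = 18: RHS = 9, y in [3, 16]  -> 2 point(s)
Affine points: 21. Add the point at infinity: total = 22.

#E(F_19) = 22


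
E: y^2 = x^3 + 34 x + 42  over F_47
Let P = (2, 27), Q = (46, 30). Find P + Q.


P != Q, so use the chord formula.
s = (y2 - y1) / (x2 - x1) = (3) / (44) mod 47 = 46
x3 = s^2 - x1 - x2 mod 47 = 46^2 - 2 - 46 = 0
y3 = s (x1 - x3) - y1 mod 47 = 46 * (2 - 0) - 27 = 18

P + Q = (0, 18)


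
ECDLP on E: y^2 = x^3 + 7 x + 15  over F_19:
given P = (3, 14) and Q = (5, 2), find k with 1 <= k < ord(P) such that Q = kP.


Enumerate multiples of P until we hit Q = (5, 2):
  1P = (3, 14)
  2P = (1, 2)
  3P = (13, 2)
  4P = (9, 16)
  5P = (5, 17)
  6P = (18, 11)
  7P = (14, 11)
  8P = (6, 11)
  9P = (11, 13)
  10P = (16, 9)
  11P = (16, 10)
  12P = (11, 6)
  13P = (6, 8)
  14P = (14, 8)
  15P = (18, 8)
  16P = (5, 2)
Match found at i = 16.

k = 16


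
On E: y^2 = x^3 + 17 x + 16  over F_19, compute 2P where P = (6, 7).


Doubling: s = (3 x1^2 + a) / (2 y1)
s = (3*6^2 + 17) / (2*7) mod 19 = 13
x3 = s^2 - 2 x1 mod 19 = 13^2 - 2*6 = 5
y3 = s (x1 - x3) - y1 mod 19 = 13 * (6 - 5) - 7 = 6

2P = (5, 6)


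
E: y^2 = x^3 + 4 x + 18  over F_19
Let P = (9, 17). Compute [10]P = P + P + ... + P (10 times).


k = 10 = 1010_2 (binary, LSB first: 0101)
Double-and-add from P = (9, 17):
  bit 0 = 0: acc unchanged = O
  bit 1 = 1: acc = O + (1, 2) = (1, 2)
  bit 2 = 0: acc unchanged = (1, 2)
  bit 3 = 1: acc = (1, 2) + (14, 5) = (9, 2)

10P = (9, 2)


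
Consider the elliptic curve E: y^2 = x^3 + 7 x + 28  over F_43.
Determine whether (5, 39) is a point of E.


Check whether y^2 = x^3 + 7 x + 28 (mod 43) for (x, y) = (5, 39).
LHS: y^2 = 39^2 mod 43 = 16
RHS: x^3 + 7 x + 28 = 5^3 + 7*5 + 28 mod 43 = 16
LHS = RHS

Yes, on the curve


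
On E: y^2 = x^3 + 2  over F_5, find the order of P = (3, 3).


Compute successive multiples of P until we hit O:
  1P = (3, 3)
  2P = (3, 2)
  3P = O

ord(P) = 3


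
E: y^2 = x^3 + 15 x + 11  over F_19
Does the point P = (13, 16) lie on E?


Check whether y^2 = x^3 + 15 x + 11 (mod 19) for (x, y) = (13, 16).
LHS: y^2 = 16^2 mod 19 = 9
RHS: x^3 + 15 x + 11 = 13^3 + 15*13 + 11 mod 19 = 9
LHS = RHS

Yes, on the curve


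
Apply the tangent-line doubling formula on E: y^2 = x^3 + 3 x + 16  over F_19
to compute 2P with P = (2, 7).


Doubling: s = (3 x1^2 + a) / (2 y1)
s = (3*2^2 + 3) / (2*7) mod 19 = 16
x3 = s^2 - 2 x1 mod 19 = 16^2 - 2*2 = 5
y3 = s (x1 - x3) - y1 mod 19 = 16 * (2 - 5) - 7 = 2

2P = (5, 2)


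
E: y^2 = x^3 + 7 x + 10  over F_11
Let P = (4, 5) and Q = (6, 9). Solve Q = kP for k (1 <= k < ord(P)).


Enumerate multiples of P until we hit Q = (6, 9):
  1P = (4, 5)
  2P = (3, 6)
  3P = (5, 7)
  4P = (6, 2)
  5P = (6, 9)
Match found at i = 5.

k = 5


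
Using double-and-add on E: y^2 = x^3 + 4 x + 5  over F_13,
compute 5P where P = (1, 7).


k = 5 = 101_2 (binary, LSB first: 101)
Double-and-add from P = (1, 7):
  bit 0 = 1: acc = O + (1, 7) = (1, 7)
  bit 1 = 0: acc unchanged = (1, 7)
  bit 2 = 1: acc = (1, 7) + (9, 9) = (12, 0)

5P = (12, 0)


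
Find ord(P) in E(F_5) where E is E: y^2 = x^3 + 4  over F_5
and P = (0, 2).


Compute successive multiples of P until we hit O:
  1P = (0, 2)
  2P = (0, 3)
  3P = O

ord(P) = 3


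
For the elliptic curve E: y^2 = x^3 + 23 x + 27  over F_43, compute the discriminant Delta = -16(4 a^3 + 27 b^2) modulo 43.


4 a^3 + 27 b^2 = 4*23^3 + 27*27^2 = 48668 + 19683 = 68351
Delta = -16 * (68351) = -1093616
Delta mod 43 = 3

Delta = 3 (mod 43)


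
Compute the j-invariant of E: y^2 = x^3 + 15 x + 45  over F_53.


Delta = -16(4 a^3 + 27 b^2) mod 53 = 46
-1728 * (4 a)^3 = -1728 * (4*15)^3 mod 53 = 48
j = 48 * 46^(-1) mod 53 = 31

j = 31 (mod 53)


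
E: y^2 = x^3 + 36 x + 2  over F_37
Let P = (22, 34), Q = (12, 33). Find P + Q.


P != Q, so use the chord formula.
s = (y2 - y1) / (x2 - x1) = (36) / (27) mod 37 = 26
x3 = s^2 - x1 - x2 mod 37 = 26^2 - 22 - 12 = 13
y3 = s (x1 - x3) - y1 mod 37 = 26 * (22 - 13) - 34 = 15

P + Q = (13, 15)


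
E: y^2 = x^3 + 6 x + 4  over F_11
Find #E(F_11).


For each x in F_11, count y with y^2 = x^3 + 6 x + 4 mod 11:
  x = 0: RHS = 4, y in [2, 9]  -> 2 point(s)
  x = 1: RHS = 0, y in [0]  -> 1 point(s)
  x = 3: RHS = 5, y in [4, 7]  -> 2 point(s)
  x = 4: RHS = 4, y in [2, 9]  -> 2 point(s)
  x = 5: RHS = 5, y in [4, 7]  -> 2 point(s)
  x = 6: RHS = 3, y in [5, 6]  -> 2 point(s)
  x = 7: RHS = 4, y in [2, 9]  -> 2 point(s)
  x = 8: RHS = 3, y in [5, 6]  -> 2 point(s)
Affine points: 15. Add the point at infinity: total = 16.

#E(F_11) = 16


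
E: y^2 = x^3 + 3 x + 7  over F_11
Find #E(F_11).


For each x in F_11, count y with y^2 = x^3 + 3 x + 7 mod 11:
  x = 1: RHS = 0, y in [0]  -> 1 point(s)
  x = 5: RHS = 4, y in [2, 9]  -> 2 point(s)
  x = 8: RHS = 4, y in [2, 9]  -> 2 point(s)
  x = 9: RHS = 4, y in [2, 9]  -> 2 point(s)
  x = 10: RHS = 3, y in [5, 6]  -> 2 point(s)
Affine points: 9. Add the point at infinity: total = 10.

#E(F_11) = 10


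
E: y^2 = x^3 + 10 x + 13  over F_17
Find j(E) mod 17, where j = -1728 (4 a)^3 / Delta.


Delta = -16(4 a^3 + 27 b^2) mod 17 = 12
-1728 * (4 a)^3 = -1728 * (4*10)^3 mod 17 = 4
j = 4 * 12^(-1) mod 17 = 6

j = 6 (mod 17)


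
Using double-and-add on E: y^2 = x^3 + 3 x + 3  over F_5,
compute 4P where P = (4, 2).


k = 4 = 100_2 (binary, LSB first: 001)
Double-and-add from P = (4, 2):
  bit 0 = 0: acc unchanged = O
  bit 1 = 0: acc unchanged = O
  bit 2 = 1: acc = O + (4, 3) = (4, 3)

4P = (4, 3)


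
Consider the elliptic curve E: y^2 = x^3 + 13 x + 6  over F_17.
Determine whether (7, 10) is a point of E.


Check whether y^2 = x^3 + 13 x + 6 (mod 17) for (x, y) = (7, 10).
LHS: y^2 = 10^2 mod 17 = 15
RHS: x^3 + 13 x + 6 = 7^3 + 13*7 + 6 mod 17 = 15
LHS = RHS

Yes, on the curve


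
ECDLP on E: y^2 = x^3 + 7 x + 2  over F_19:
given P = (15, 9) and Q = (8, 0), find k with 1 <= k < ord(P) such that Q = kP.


Enumerate multiples of P until we hit Q = (8, 0):
  1P = (15, 9)
  2P = (12, 16)
  3P = (8, 0)
Match found at i = 3.

k = 3


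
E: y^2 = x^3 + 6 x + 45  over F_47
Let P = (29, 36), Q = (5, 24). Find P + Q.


P != Q, so use the chord formula.
s = (y2 - y1) / (x2 - x1) = (35) / (23) mod 47 = 24
x3 = s^2 - x1 - x2 mod 47 = 24^2 - 29 - 5 = 25
y3 = s (x1 - x3) - y1 mod 47 = 24 * (29 - 25) - 36 = 13

P + Q = (25, 13)


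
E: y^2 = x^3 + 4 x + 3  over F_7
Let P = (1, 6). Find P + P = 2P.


Doubling: s = (3 x1^2 + a) / (2 y1)
s = (3*1^2 + 4) / (2*6) mod 7 = 0
x3 = s^2 - 2 x1 mod 7 = 0^2 - 2*1 = 5
y3 = s (x1 - x3) - y1 mod 7 = 0 * (1 - 5) - 6 = 1

2P = (5, 1)


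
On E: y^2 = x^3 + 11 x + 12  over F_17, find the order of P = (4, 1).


Compute successive multiples of P until we hit O:
  1P = (4, 1)
  2P = (8, 0)
  3P = (4, 16)
  4P = O

ord(P) = 4


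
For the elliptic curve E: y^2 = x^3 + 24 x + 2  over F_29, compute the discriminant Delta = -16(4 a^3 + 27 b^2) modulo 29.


4 a^3 + 27 b^2 = 4*24^3 + 27*2^2 = 55296 + 108 = 55404
Delta = -16 * (55404) = -886464
Delta mod 29 = 8

Delta = 8 (mod 29)


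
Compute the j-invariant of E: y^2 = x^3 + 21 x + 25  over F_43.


Delta = -16(4 a^3 + 27 b^2) mod 43 = 5
-1728 * (4 a)^3 = -1728 * (4*21)^3 mod 43 = 21
j = 21 * 5^(-1) mod 43 = 30

j = 30 (mod 43)


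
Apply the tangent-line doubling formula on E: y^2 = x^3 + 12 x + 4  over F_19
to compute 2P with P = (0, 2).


Doubling: s = (3 x1^2 + a) / (2 y1)
s = (3*0^2 + 12) / (2*2) mod 19 = 3
x3 = s^2 - 2 x1 mod 19 = 3^2 - 2*0 = 9
y3 = s (x1 - x3) - y1 mod 19 = 3 * (0 - 9) - 2 = 9

2P = (9, 9)


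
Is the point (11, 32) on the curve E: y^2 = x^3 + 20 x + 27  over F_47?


Check whether y^2 = x^3 + 20 x + 27 (mod 47) for (x, y) = (11, 32).
LHS: y^2 = 32^2 mod 47 = 37
RHS: x^3 + 20 x + 27 = 11^3 + 20*11 + 27 mod 47 = 27
LHS != RHS

No, not on the curve


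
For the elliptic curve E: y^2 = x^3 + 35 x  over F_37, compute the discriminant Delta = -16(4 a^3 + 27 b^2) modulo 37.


4 a^3 + 27 b^2 = 4*35^3 + 27*0^2 = 171500 + 0 = 171500
Delta = -16 * (171500) = -2744000
Delta mod 37 = 31

Delta = 31 (mod 37)


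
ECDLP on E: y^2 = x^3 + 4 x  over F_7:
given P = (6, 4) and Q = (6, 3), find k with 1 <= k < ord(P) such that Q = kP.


Enumerate multiples of P until we hit Q = (6, 3):
  1P = (6, 4)
  2P = (2, 3)
  3P = (3, 2)
  4P = (0, 0)
  5P = (3, 5)
  6P = (2, 4)
  7P = (6, 3)
Match found at i = 7.

k = 7


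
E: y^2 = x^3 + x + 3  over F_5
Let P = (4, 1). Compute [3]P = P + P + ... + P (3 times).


k = 3 = 11_2 (binary, LSB first: 11)
Double-and-add from P = (4, 1):
  bit 0 = 1: acc = O + (4, 1) = (4, 1)
  bit 1 = 1: acc = (4, 1) + (1, 0) = (4, 4)

3P = (4, 4)


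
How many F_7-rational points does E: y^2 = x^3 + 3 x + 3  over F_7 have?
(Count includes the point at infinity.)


For each x in F_7, count y with y^2 = x^3 + 3 x + 3 mod 7:
  x = 1: RHS = 0, y in [0]  -> 1 point(s)
  x = 3: RHS = 4, y in [2, 5]  -> 2 point(s)
  x = 4: RHS = 2, y in [3, 4]  -> 2 point(s)
Affine points: 5. Add the point at infinity: total = 6.

#E(F_7) = 6


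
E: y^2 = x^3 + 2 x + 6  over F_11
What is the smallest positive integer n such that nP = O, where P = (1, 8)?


Compute successive multiples of P until we hit O:
  1P = (1, 8)
  2P = (10, 5)
  3P = (5, 8)
  4P = (5, 3)
  5P = (10, 6)
  6P = (1, 3)
  7P = O

ord(P) = 7


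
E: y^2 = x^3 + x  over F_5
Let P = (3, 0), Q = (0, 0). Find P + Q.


P != Q, so use the chord formula.
s = (y2 - y1) / (x2 - x1) = (0) / (2) mod 5 = 0
x3 = s^2 - x1 - x2 mod 5 = 0^2 - 3 - 0 = 2
y3 = s (x1 - x3) - y1 mod 5 = 0 * (3 - 2) - 0 = 0

P + Q = (2, 0)


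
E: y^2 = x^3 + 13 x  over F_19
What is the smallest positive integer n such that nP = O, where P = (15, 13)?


Compute successive multiples of P until we hit O:
  1P = (15, 13)
  2P = (6, 3)
  3P = (18, 9)
  4P = (11, 7)
  5P = (0, 0)
  6P = (11, 12)
  7P = (18, 10)
  8P = (6, 16)
  ... (continuing to 10P)
  10P = O

ord(P) = 10


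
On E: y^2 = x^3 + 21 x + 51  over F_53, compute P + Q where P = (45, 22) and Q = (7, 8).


P != Q, so use the chord formula.
s = (y2 - y1) / (x2 - x1) = (39) / (15) mod 53 = 45
x3 = s^2 - x1 - x2 mod 53 = 45^2 - 45 - 7 = 12
y3 = s (x1 - x3) - y1 mod 53 = 45 * (45 - 12) - 22 = 32

P + Q = (12, 32)


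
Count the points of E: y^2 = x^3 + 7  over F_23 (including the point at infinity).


For each x in F_23, count y with y^2 = x^3 + 0 x + 7 mod 23:
  x = 1: RHS = 8, y in [10, 13]  -> 2 point(s)
  x = 4: RHS = 2, y in [5, 18]  -> 2 point(s)
  x = 6: RHS = 16, y in [4, 19]  -> 2 point(s)
  x = 8: RHS = 13, y in [6, 17]  -> 2 point(s)
  x = 9: RHS = 0, y in [0]  -> 1 point(s)
  x = 10: RHS = 18, y in [8, 15]  -> 2 point(s)
  x = 11: RHS = 4, y in [2, 21]  -> 2 point(s)
  x = 15: RHS = 1, y in [1, 22]  -> 2 point(s)
  x = 16: RHS = 9, y in [3, 20]  -> 2 point(s)
  x = 19: RHS = 12, y in [9, 14]  -> 2 point(s)
  x = 20: RHS = 3, y in [7, 16]  -> 2 point(s)
  x = 22: RHS = 6, y in [11, 12]  -> 2 point(s)
Affine points: 23. Add the point at infinity: total = 24.

#E(F_23) = 24


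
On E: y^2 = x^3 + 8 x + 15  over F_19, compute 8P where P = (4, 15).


k = 8 = 1000_2 (binary, LSB first: 0001)
Double-and-add from P = (4, 15):
  bit 0 = 0: acc unchanged = O
  bit 1 = 0: acc unchanged = O
  bit 2 = 0: acc unchanged = O
  bit 3 = 1: acc = O + (11, 16) = (11, 16)

8P = (11, 16)


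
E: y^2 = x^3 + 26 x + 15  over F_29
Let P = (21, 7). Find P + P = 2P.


Doubling: s = (3 x1^2 + a) / (2 y1)
s = (3*21^2 + 26) / (2*7) mod 29 = 28
x3 = s^2 - 2 x1 mod 29 = 28^2 - 2*21 = 17
y3 = s (x1 - x3) - y1 mod 29 = 28 * (21 - 17) - 7 = 18

2P = (17, 18)


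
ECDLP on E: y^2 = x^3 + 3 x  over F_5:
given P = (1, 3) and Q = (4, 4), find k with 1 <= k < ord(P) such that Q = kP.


Enumerate multiples of P until we hit Q = (4, 4):
  1P = (1, 3)
  2P = (4, 4)
Match found at i = 2.

k = 2


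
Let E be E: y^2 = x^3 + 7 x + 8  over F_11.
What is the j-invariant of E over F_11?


Delta = -16(4 a^3 + 27 b^2) mod 11 = 10
-1728 * (4 a)^3 = -1728 * (4*7)^3 mod 11 = 4
j = 4 * 10^(-1) mod 11 = 7

j = 7 (mod 11)


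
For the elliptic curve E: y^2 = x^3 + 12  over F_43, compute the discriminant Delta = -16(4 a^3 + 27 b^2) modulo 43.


4 a^3 + 27 b^2 = 4*0^3 + 27*12^2 = 0 + 3888 = 3888
Delta = -16 * (3888) = -62208
Delta mod 43 = 13

Delta = 13 (mod 43)


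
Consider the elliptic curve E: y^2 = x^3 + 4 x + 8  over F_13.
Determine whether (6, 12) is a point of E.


Check whether y^2 = x^3 + 4 x + 8 (mod 13) for (x, y) = (6, 12).
LHS: y^2 = 12^2 mod 13 = 1
RHS: x^3 + 4 x + 8 = 6^3 + 4*6 + 8 mod 13 = 1
LHS = RHS

Yes, on the curve


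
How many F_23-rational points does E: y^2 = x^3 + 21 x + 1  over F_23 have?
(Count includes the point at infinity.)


For each x in F_23, count y with y^2 = x^3 + 21 x + 1 mod 23:
  x = 0: RHS = 1, y in [1, 22]  -> 2 point(s)
  x = 1: RHS = 0, y in [0]  -> 1 point(s)
  x = 5: RHS = 1, y in [1, 22]  -> 2 point(s)
  x = 7: RHS = 8, y in [10, 13]  -> 2 point(s)
  x = 12: RHS = 3, y in [7, 16]  -> 2 point(s)
  x = 14: RHS = 3, y in [7, 16]  -> 2 point(s)
  x = 17: RHS = 4, y in [2, 21]  -> 2 point(s)
  x = 18: RHS = 1, y in [1, 22]  -> 2 point(s)
  x = 20: RHS = 3, y in [7, 16]  -> 2 point(s)
  x = 22: RHS = 2, y in [5, 18]  -> 2 point(s)
Affine points: 19. Add the point at infinity: total = 20.

#E(F_23) = 20


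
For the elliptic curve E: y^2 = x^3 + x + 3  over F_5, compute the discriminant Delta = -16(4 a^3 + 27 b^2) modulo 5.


4 a^3 + 27 b^2 = 4*1^3 + 27*3^2 = 4 + 243 = 247
Delta = -16 * (247) = -3952
Delta mod 5 = 3

Delta = 3 (mod 5)


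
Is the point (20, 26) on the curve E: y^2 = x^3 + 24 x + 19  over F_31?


Check whether y^2 = x^3 + 24 x + 19 (mod 31) for (x, y) = (20, 26).
LHS: y^2 = 26^2 mod 31 = 25
RHS: x^3 + 24 x + 19 = 20^3 + 24*20 + 19 mod 31 = 5
LHS != RHS

No, not on the curve


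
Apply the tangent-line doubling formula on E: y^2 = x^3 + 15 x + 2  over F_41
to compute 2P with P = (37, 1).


Doubling: s = (3 x1^2 + a) / (2 y1)
s = (3*37^2 + 15) / (2*1) mod 41 = 11
x3 = s^2 - 2 x1 mod 41 = 11^2 - 2*37 = 6
y3 = s (x1 - x3) - y1 mod 41 = 11 * (37 - 6) - 1 = 12

2P = (6, 12)


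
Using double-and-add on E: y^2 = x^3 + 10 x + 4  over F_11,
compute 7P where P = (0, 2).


k = 7 = 111_2 (binary, LSB first: 111)
Double-and-add from P = (0, 2):
  bit 0 = 1: acc = O + (0, 2) = (0, 2)
  bit 1 = 1: acc = (0, 2) + (9, 3) = (5, 6)
  bit 2 = 1: acc = (5, 6) + (4, 8) = (6, 7)

7P = (6, 7)


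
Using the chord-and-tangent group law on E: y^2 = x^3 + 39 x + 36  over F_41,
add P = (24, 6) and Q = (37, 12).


P != Q, so use the chord formula.
s = (y2 - y1) / (x2 - x1) = (6) / (13) mod 41 = 32
x3 = s^2 - x1 - x2 mod 41 = 32^2 - 24 - 37 = 20
y3 = s (x1 - x3) - y1 mod 41 = 32 * (24 - 20) - 6 = 40

P + Q = (20, 40)


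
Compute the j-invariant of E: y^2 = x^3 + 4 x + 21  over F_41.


Delta = -16(4 a^3 + 27 b^2) mod 41 = 19
-1728 * (4 a)^3 = -1728 * (4*4)^3 mod 41 = 24
j = 24 * 19^(-1) mod 41 = 25

j = 25 (mod 41)


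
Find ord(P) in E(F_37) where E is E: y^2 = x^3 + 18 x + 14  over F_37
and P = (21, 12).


Compute successive multiples of P until we hit O:
  1P = (21, 12)
  2P = (20, 30)
  3P = (24, 5)
  4P = (18, 18)
  5P = (2, 24)
  6P = (35, 28)
  7P = (11, 10)
  8P = (8, 35)
  ... (continuing to 44P)
  44P = O

ord(P) = 44


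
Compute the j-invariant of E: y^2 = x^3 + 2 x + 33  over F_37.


Delta = -16(4 a^3 + 27 b^2) mod 37 = 13
-1728 * (4 a)^3 = -1728 * (4*2)^3 mod 37 = 8
j = 8 * 13^(-1) mod 37 = 12

j = 12 (mod 37)


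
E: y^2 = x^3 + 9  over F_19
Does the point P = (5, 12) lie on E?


Check whether y^2 = x^3 + 0 x + 9 (mod 19) for (x, y) = (5, 12).
LHS: y^2 = 12^2 mod 19 = 11
RHS: x^3 + 0 x + 9 = 5^3 + 0*5 + 9 mod 19 = 1
LHS != RHS

No, not on the curve


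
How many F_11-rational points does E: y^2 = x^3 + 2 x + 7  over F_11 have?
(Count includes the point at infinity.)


For each x in F_11, count y with y^2 = x^3 + 2 x + 7 mod 11:
  x = 6: RHS = 4, y in [2, 9]  -> 2 point(s)
  x = 7: RHS = 1, y in [1, 10]  -> 2 point(s)
  x = 10: RHS = 4, y in [2, 9]  -> 2 point(s)
Affine points: 6. Add the point at infinity: total = 7.

#E(F_11) = 7


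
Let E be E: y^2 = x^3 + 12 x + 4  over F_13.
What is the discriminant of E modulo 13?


4 a^3 + 27 b^2 = 4*12^3 + 27*4^2 = 6912 + 432 = 7344
Delta = -16 * (7344) = -117504
Delta mod 13 = 3

Delta = 3 (mod 13)


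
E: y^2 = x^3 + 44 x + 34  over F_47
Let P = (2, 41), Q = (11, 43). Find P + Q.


P != Q, so use the chord formula.
s = (y2 - y1) / (x2 - x1) = (2) / (9) mod 47 = 42
x3 = s^2 - x1 - x2 mod 47 = 42^2 - 2 - 11 = 12
y3 = s (x1 - x3) - y1 mod 47 = 42 * (2 - 12) - 41 = 9

P + Q = (12, 9)


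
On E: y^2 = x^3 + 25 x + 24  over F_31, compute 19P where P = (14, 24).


k = 19 = 10011_2 (binary, LSB first: 11001)
Double-and-add from P = (14, 24):
  bit 0 = 1: acc = O + (14, 24) = (14, 24)
  bit 1 = 1: acc = (14, 24) + (11, 24) = (6, 7)
  bit 2 = 0: acc unchanged = (6, 7)
  bit 3 = 0: acc unchanged = (6, 7)
  bit 4 = 1: acc = (6, 7) + (23, 5) = (21, 13)

19P = (21, 13)


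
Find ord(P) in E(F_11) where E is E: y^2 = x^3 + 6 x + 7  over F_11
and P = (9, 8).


Compute successive multiples of P until we hit O:
  1P = (9, 8)
  2P = (2, 4)
  3P = (1, 6)
  4P = (10, 0)
  5P = (1, 5)
  6P = (2, 7)
  7P = (9, 3)
  8P = O

ord(P) = 8


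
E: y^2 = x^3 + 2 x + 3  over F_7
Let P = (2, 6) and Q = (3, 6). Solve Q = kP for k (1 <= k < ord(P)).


Enumerate multiples of P until we hit Q = (3, 6):
  1P = (2, 6)
  2P = (3, 1)
  3P = (6, 0)
  4P = (3, 6)
Match found at i = 4.

k = 4


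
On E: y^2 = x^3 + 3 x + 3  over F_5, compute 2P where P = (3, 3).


Doubling: s = (3 x1^2 + a) / (2 y1)
s = (3*3^2 + 3) / (2*3) mod 5 = 0
x3 = s^2 - 2 x1 mod 5 = 0^2 - 2*3 = 4
y3 = s (x1 - x3) - y1 mod 5 = 0 * (3 - 4) - 3 = 2

2P = (4, 2)


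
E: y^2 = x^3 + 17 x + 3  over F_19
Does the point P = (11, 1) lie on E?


Check whether y^2 = x^3 + 17 x + 3 (mod 19) for (x, y) = (11, 1).
LHS: y^2 = 1^2 mod 19 = 1
RHS: x^3 + 17 x + 3 = 11^3 + 17*11 + 3 mod 19 = 1
LHS = RHS

Yes, on the curve


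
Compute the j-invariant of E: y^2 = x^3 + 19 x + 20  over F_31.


Delta = -16(4 a^3 + 27 b^2) mod 31 = 9
-1728 * (4 a)^3 = -1728 * (4*19)^3 mod 31 = 4
j = 4 * 9^(-1) mod 31 = 28

j = 28 (mod 31)


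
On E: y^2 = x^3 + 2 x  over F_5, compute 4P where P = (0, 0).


k = 4 = 100_2 (binary, LSB first: 001)
Double-and-add from P = (0, 0):
  bit 0 = 0: acc unchanged = O
  bit 1 = 0: acc unchanged = O
  bit 2 = 1: acc = O + O = O

4P = O


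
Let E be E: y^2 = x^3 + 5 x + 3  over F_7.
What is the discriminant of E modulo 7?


4 a^3 + 27 b^2 = 4*5^3 + 27*3^2 = 500 + 243 = 743
Delta = -16 * (743) = -11888
Delta mod 7 = 5

Delta = 5 (mod 7)


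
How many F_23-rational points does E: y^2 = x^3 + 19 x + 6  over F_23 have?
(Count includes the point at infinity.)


For each x in F_23, count y with y^2 = x^3 + 19 x + 6 mod 23:
  x = 0: RHS = 6, y in [11, 12]  -> 2 point(s)
  x = 1: RHS = 3, y in [7, 16]  -> 2 point(s)
  x = 2: RHS = 6, y in [11, 12]  -> 2 point(s)
  x = 4: RHS = 8, y in [10, 13]  -> 2 point(s)
  x = 8: RHS = 3, y in [7, 16]  -> 2 point(s)
  x = 9: RHS = 9, y in [3, 20]  -> 2 point(s)
  x = 10: RHS = 0, y in [0]  -> 1 point(s)
  x = 13: RHS = 12, y in [9, 14]  -> 2 point(s)
  x = 14: RHS = 3, y in [7, 16]  -> 2 point(s)
  x = 15: RHS = 9, y in [3, 20]  -> 2 point(s)
  x = 16: RHS = 13, y in [6, 17]  -> 2 point(s)
  x = 18: RHS = 16, y in [4, 19]  -> 2 point(s)
  x = 19: RHS = 4, y in [2, 21]  -> 2 point(s)
  x = 21: RHS = 6, y in [11, 12]  -> 2 point(s)
  x = 22: RHS = 9, y in [3, 20]  -> 2 point(s)
Affine points: 29. Add the point at infinity: total = 30.

#E(F_23) = 30


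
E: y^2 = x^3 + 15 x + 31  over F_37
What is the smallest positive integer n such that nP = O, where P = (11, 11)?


Compute successive multiples of P until we hit O:
  1P = (11, 11)
  2P = (24, 28)
  3P = (14, 5)
  4P = (16, 36)
  5P = (35, 17)
  6P = (35, 20)
  7P = (16, 1)
  8P = (14, 32)
  ... (continuing to 11P)
  11P = O

ord(P) = 11


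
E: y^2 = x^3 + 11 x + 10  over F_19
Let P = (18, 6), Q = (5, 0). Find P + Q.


P != Q, so use the chord formula.
s = (y2 - y1) / (x2 - x1) = (13) / (6) mod 19 = 18
x3 = s^2 - x1 - x2 mod 19 = 18^2 - 18 - 5 = 16
y3 = s (x1 - x3) - y1 mod 19 = 18 * (18 - 16) - 6 = 11

P + Q = (16, 11)


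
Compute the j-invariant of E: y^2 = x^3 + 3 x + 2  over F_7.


Delta = -16(4 a^3 + 27 b^2) mod 7 = 2
-1728 * (4 a)^3 = -1728 * (4*3)^3 mod 7 = 6
j = 6 * 2^(-1) mod 7 = 3

j = 3 (mod 7)


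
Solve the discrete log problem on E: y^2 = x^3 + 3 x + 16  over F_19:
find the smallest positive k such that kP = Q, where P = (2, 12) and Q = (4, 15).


Enumerate multiples of P until we hit Q = (4, 15):
  1P = (2, 12)
  2P = (5, 17)
  3P = (0, 4)
  4P = (14, 16)
  5P = (1, 1)
  6P = (4, 4)
  7P = (10, 1)
  8P = (8, 1)
  9P = (15, 15)
  10P = (7, 0)
  11P = (15, 4)
  12P = (8, 18)
  13P = (10, 18)
  14P = (4, 15)
Match found at i = 14.

k = 14


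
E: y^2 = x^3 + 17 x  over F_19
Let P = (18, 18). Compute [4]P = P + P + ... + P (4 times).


k = 4 = 100_2 (binary, LSB first: 001)
Double-and-add from P = (18, 18):
  bit 0 = 0: acc unchanged = O
  bit 1 = 0: acc unchanged = O
  bit 2 = 1: acc = O + (11, 13) = (11, 13)

4P = (11, 13)


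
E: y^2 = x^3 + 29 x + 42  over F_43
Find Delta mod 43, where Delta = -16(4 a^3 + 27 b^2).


4 a^3 + 27 b^2 = 4*29^3 + 27*42^2 = 97556 + 47628 = 145184
Delta = -16 * (145184) = -2322944
Delta mod 43 = 2

Delta = 2 (mod 43)


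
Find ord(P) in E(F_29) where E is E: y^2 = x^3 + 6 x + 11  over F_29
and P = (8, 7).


Compute successive multiples of P until we hit O:
  1P = (8, 7)
  2P = (26, 16)
  3P = (17, 3)
  4P = (11, 4)
  5P = (11, 25)
  6P = (17, 26)
  7P = (26, 13)
  8P = (8, 22)
  ... (continuing to 9P)
  9P = O

ord(P) = 9


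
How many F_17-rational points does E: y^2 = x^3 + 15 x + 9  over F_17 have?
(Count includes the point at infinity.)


For each x in F_17, count y with y^2 = x^3 + 15 x + 9 mod 17:
  x = 0: RHS = 9, y in [3, 14]  -> 2 point(s)
  x = 1: RHS = 8, y in [5, 12]  -> 2 point(s)
  x = 2: RHS = 13, y in [8, 9]  -> 2 point(s)
  x = 3: RHS = 13, y in [8, 9]  -> 2 point(s)
  x = 6: RHS = 9, y in [3, 14]  -> 2 point(s)
  x = 7: RHS = 15, y in [7, 10]  -> 2 point(s)
  x = 11: RHS = 9, y in [3, 14]  -> 2 point(s)
  x = 12: RHS = 13, y in [8, 9]  -> 2 point(s)
  x = 13: RHS = 4, y in [2, 15]  -> 2 point(s)
Affine points: 18. Add the point at infinity: total = 19.

#E(F_17) = 19


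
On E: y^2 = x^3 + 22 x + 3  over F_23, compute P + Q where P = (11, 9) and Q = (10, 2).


P != Q, so use the chord formula.
s = (y2 - y1) / (x2 - x1) = (16) / (22) mod 23 = 7
x3 = s^2 - x1 - x2 mod 23 = 7^2 - 11 - 10 = 5
y3 = s (x1 - x3) - y1 mod 23 = 7 * (11 - 5) - 9 = 10

P + Q = (5, 10)


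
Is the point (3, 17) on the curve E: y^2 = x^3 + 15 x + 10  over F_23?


Check whether y^2 = x^3 + 15 x + 10 (mod 23) for (x, y) = (3, 17).
LHS: y^2 = 17^2 mod 23 = 13
RHS: x^3 + 15 x + 10 = 3^3 + 15*3 + 10 mod 23 = 13
LHS = RHS

Yes, on the curve


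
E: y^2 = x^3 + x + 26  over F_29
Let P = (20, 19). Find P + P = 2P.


Doubling: s = (3 x1^2 + a) / (2 y1)
s = (3*20^2 + 1) / (2*19) mod 29 = 11
x3 = s^2 - 2 x1 mod 29 = 11^2 - 2*20 = 23
y3 = s (x1 - x3) - y1 mod 29 = 11 * (20 - 23) - 19 = 6

2P = (23, 6)


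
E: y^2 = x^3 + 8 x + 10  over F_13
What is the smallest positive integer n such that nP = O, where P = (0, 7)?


Compute successive multiples of P until we hit O:
  1P = (0, 7)
  2P = (12, 1)
  3P = (11, 5)
  4P = (3, 3)
  5P = (6, 1)
  6P = (8, 1)
  7P = (8, 12)
  8P = (6, 12)
  ... (continuing to 13P)
  13P = O

ord(P) = 13


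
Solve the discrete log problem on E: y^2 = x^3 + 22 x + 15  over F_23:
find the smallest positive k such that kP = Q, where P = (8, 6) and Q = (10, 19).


Enumerate multiples of P until we hit Q = (10, 19):
  1P = (8, 6)
  2P = (19, 1)
  3P = (4, 11)
  4P = (14, 13)
  5P = (3, 19)
  6P = (16, 1)
  7P = (17, 14)
  8P = (11, 22)
  9P = (12, 11)
  10P = (6, 8)
  11P = (10, 19)
Match found at i = 11.

k = 11


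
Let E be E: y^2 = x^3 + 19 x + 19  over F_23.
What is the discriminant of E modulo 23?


4 a^3 + 27 b^2 = 4*19^3 + 27*19^2 = 27436 + 9747 = 37183
Delta = -16 * (37183) = -594928
Delta mod 23 = 13

Delta = 13 (mod 23)


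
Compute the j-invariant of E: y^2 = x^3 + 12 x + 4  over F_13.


Delta = -16(4 a^3 + 27 b^2) mod 13 = 3
-1728 * (4 a)^3 = -1728 * (4*12)^3 mod 13 = 1
j = 1 * 3^(-1) mod 13 = 9

j = 9 (mod 13)


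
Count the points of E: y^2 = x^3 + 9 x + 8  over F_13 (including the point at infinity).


For each x in F_13, count y with y^2 = x^3 + 9 x + 8 mod 13:
  x = 3: RHS = 10, y in [6, 7]  -> 2 point(s)
  x = 4: RHS = 4, y in [2, 11]  -> 2 point(s)
  x = 5: RHS = 9, y in [3, 10]  -> 2 point(s)
  x = 9: RHS = 12, y in [5, 8]  -> 2 point(s)
Affine points: 8. Add the point at infinity: total = 9.

#E(F_13) = 9


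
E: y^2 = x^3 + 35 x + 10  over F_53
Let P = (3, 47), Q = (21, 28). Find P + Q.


P != Q, so use the chord formula.
s = (y2 - y1) / (x2 - x1) = (34) / (18) mod 53 = 49
x3 = s^2 - x1 - x2 mod 53 = 49^2 - 3 - 21 = 45
y3 = s (x1 - x3) - y1 mod 53 = 49 * (3 - 45) - 47 = 15

P + Q = (45, 15)


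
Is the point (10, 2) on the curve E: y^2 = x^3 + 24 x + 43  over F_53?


Check whether y^2 = x^3 + 24 x + 43 (mod 53) for (x, y) = (10, 2).
LHS: y^2 = 2^2 mod 53 = 4
RHS: x^3 + 24 x + 43 = 10^3 + 24*10 + 43 mod 53 = 11
LHS != RHS

No, not on the curve


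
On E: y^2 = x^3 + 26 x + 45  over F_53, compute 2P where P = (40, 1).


Doubling: s = (3 x1^2 + a) / (2 y1)
s = (3*40^2 + 26) / (2*1) mod 53 = 28
x3 = s^2 - 2 x1 mod 53 = 28^2 - 2*40 = 15
y3 = s (x1 - x3) - y1 mod 53 = 28 * (40 - 15) - 1 = 10

2P = (15, 10)


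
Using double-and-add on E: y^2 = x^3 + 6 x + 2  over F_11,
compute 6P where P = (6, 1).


k = 6 = 110_2 (binary, LSB first: 011)
Double-and-add from P = (6, 1):
  bit 0 = 0: acc unchanged = O
  bit 1 = 1: acc = O + (3, 5) = (3, 5)
  bit 2 = 1: acc = (3, 5) + (5, 6) = (6, 10)

6P = (6, 10)


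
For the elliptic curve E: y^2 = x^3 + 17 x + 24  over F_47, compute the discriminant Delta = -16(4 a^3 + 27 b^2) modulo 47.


4 a^3 + 27 b^2 = 4*17^3 + 27*24^2 = 19652 + 15552 = 35204
Delta = -16 * (35204) = -563264
Delta mod 47 = 31

Delta = 31 (mod 47)


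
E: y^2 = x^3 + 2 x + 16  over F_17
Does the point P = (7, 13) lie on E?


Check whether y^2 = x^3 + 2 x + 16 (mod 17) for (x, y) = (7, 13).
LHS: y^2 = 13^2 mod 17 = 16
RHS: x^3 + 2 x + 16 = 7^3 + 2*7 + 16 mod 17 = 16
LHS = RHS

Yes, on the curve
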